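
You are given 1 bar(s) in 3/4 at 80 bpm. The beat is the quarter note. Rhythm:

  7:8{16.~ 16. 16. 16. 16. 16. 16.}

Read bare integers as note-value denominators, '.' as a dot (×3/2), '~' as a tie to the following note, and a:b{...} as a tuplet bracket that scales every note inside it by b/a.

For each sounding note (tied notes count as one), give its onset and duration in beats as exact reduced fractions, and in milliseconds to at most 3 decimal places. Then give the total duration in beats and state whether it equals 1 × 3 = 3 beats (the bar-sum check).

1) 0.0ms=0b +642.857ms=6/7b
2) 642.857ms=6/7b +321.429ms=3/7b
3) 964.286ms=9/7b +321.429ms=3/7b
4) 1285.714ms=12/7b +321.429ms=3/7b
5) 1607.143ms=15/7b +321.429ms=3/7b
6) 1928.571ms=18/7b +321.429ms=3/7b
Σ=3b of 3 (80bpm 3/4) — PASS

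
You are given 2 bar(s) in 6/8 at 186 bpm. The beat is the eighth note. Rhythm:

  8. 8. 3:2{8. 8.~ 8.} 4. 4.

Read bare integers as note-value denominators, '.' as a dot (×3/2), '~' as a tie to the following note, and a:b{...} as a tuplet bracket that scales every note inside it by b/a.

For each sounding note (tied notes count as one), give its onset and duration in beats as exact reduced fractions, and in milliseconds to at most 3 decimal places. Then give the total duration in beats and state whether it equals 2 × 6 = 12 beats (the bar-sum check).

1) 0.0ms=0b +483.871ms=3/2b
2) 483.871ms=3/2b +483.871ms=3/2b
3) 967.742ms=3b +322.581ms=1b
4) 1290.323ms=4b +645.161ms=2b
5) 1935.484ms=6b +967.742ms=3b
6) 2903.226ms=9b +967.742ms=3b
Σ=12b of 12 (186bpm 6/8) — PASS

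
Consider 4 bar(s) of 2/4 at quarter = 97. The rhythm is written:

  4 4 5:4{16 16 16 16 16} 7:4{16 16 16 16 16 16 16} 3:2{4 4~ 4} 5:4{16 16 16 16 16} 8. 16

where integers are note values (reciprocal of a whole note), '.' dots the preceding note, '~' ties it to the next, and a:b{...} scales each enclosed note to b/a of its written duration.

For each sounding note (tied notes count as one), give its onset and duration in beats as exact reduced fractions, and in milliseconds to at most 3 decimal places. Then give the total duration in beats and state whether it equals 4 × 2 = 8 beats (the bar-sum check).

1) 0.0ms=0b +618.557ms=1b
2) 618.557ms=1b +618.557ms=1b
3) 1237.113ms=2b +123.711ms=1/5b
4) 1360.825ms=11/5b +123.711ms=1/5b
5) 1484.536ms=12/5b +123.711ms=1/5b
6) 1608.247ms=13/5b +123.711ms=1/5b
7) 1731.959ms=14/5b +123.711ms=1/5b
8) 1855.67ms=3b +88.365ms=1/7b
9) 1944.035ms=22/7b +88.365ms=1/7b
10) 2032.401ms=23/7b +88.365ms=1/7b
11) 2120.766ms=24/7b +88.365ms=1/7b
12) 2209.131ms=25/7b +88.365ms=1/7b
13) 2297.496ms=26/7b +88.365ms=1/7b
14) 2385.862ms=27/7b +88.365ms=1/7b
15) 2474.227ms=4b +412.371ms=2/3b
16) 2886.598ms=14/3b +824.742ms=4/3b
17) 3711.34ms=6b +123.711ms=1/5b
18) 3835.052ms=31/5b +123.711ms=1/5b
19) 3958.763ms=32/5b +123.711ms=1/5b
20) 4082.474ms=33/5b +123.711ms=1/5b
21) 4206.186ms=34/5b +123.711ms=1/5b
22) 4329.897ms=7b +463.918ms=3/4b
23) 4793.814ms=31/4b +154.639ms=1/4b
Σ=8b of 8 (97bpm 2/4) — PASS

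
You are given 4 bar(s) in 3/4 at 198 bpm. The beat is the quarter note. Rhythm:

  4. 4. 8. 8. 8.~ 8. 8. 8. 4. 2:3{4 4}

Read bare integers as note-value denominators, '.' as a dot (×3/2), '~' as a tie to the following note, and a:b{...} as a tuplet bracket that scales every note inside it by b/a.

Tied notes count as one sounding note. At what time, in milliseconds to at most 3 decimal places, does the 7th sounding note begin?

1. 0.0ms @ 0 + 454.545ms (3/2)
2. 454.545ms @ 3/2 + 454.545ms (3/2)
3. 909.091ms @ 3 + 227.273ms (3/4)
4. 1136.364ms @ 15/4 + 227.273ms (3/4)
5. 1363.636ms @ 9/2 + 454.545ms (3/2)
6. 1818.182ms @ 6 + 227.273ms (3/4)
7. 2045.455ms @ 27/4 + 227.273ms (3/4)
8. 2272.727ms @ 15/2 + 454.545ms (3/2)
9. 2727.273ms @ 9 + 454.545ms (3/2)
10. 3181.818ms @ 21/2 + 454.545ms (3/2)

note 7 onset = 27/4b = 2045.455ms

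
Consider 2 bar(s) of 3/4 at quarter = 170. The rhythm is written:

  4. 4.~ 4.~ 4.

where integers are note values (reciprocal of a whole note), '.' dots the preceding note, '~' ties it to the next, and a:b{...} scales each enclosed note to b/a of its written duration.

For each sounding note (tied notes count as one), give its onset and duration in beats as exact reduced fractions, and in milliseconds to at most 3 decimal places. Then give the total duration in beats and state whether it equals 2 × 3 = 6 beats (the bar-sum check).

1) 0.0ms=0b +529.412ms=3/2b
2) 529.412ms=3/2b +1588.235ms=9/2b
Σ=6b of 6 (170bpm 3/4) — PASS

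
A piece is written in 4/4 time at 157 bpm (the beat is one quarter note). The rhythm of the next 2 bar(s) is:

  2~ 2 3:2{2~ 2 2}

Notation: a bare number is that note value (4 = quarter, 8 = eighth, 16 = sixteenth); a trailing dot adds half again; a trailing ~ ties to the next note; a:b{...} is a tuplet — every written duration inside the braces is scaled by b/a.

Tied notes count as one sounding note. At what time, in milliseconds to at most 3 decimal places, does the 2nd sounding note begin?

1. 0.0ms @ 0 + 1528.662ms (4)
2. 1528.662ms @ 4 + 1019.108ms (8/3)
3. 2547.771ms @ 20/3 + 509.554ms (4/3)

note 2 onset = 4b = 1528.662ms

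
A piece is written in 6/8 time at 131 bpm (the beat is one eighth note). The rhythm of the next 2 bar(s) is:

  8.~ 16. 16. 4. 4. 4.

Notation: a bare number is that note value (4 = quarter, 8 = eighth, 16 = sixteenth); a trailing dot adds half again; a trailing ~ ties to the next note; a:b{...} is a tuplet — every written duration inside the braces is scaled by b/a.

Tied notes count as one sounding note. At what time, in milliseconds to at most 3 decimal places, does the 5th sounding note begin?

1. 0.0ms @ 0 + 1030.534ms (9/4)
2. 1030.534ms @ 9/4 + 343.511ms (3/4)
3. 1374.046ms @ 3 + 1374.046ms (3)
4. 2748.092ms @ 6 + 1374.046ms (3)
5. 4122.137ms @ 9 + 1374.046ms (3)

note 5 onset = 9b = 4122.137ms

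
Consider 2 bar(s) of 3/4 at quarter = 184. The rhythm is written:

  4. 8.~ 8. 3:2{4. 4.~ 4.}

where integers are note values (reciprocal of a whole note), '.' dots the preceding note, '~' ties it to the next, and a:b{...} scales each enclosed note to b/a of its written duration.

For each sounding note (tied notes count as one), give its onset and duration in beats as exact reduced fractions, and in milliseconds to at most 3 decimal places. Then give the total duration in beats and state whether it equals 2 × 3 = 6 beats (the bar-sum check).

1) 0.0ms=0b +489.13ms=3/2b
2) 489.13ms=3/2b +489.13ms=3/2b
3) 978.261ms=3b +326.087ms=1b
4) 1304.348ms=4b +652.174ms=2b
Σ=6b of 6 (184bpm 3/4) — PASS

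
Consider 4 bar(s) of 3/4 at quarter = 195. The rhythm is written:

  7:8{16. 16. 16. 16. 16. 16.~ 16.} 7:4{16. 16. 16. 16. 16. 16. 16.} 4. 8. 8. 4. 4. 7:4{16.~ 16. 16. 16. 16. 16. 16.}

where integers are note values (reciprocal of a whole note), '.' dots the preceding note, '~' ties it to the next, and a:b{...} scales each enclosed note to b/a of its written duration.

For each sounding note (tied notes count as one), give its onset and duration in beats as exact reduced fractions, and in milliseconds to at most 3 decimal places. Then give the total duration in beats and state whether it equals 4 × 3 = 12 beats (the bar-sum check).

1) 0.0ms=0b +131.868ms=3/7b
2) 131.868ms=3/7b +131.868ms=3/7b
3) 263.736ms=6/7b +131.868ms=3/7b
4) 395.604ms=9/7b +131.868ms=3/7b
5) 527.473ms=12/7b +131.868ms=3/7b
6) 659.341ms=15/7b +263.736ms=6/7b
7) 923.077ms=3b +65.934ms=3/14b
8) 989.011ms=45/14b +65.934ms=3/14b
9) 1054.945ms=24/7b +65.934ms=3/14b
10) 1120.879ms=51/14b +65.934ms=3/14b
11) 1186.813ms=27/7b +65.934ms=3/14b
12) 1252.747ms=57/14b +65.934ms=3/14b
13) 1318.681ms=30/7b +65.934ms=3/14b
14) 1384.615ms=9/2b +461.538ms=3/2b
15) 1846.154ms=6b +230.769ms=3/4b
16) 2076.923ms=27/4b +230.769ms=3/4b
17) 2307.692ms=15/2b +461.538ms=3/2b
18) 2769.231ms=9b +461.538ms=3/2b
19) 3230.769ms=21/2b +131.868ms=3/7b
20) 3362.637ms=153/14b +65.934ms=3/14b
21) 3428.571ms=78/7b +65.934ms=3/14b
22) 3494.505ms=159/14b +65.934ms=3/14b
23) 3560.44ms=81/7b +65.934ms=3/14b
24) 3626.374ms=165/14b +65.934ms=3/14b
Σ=12b of 12 (195bpm 3/4) — PASS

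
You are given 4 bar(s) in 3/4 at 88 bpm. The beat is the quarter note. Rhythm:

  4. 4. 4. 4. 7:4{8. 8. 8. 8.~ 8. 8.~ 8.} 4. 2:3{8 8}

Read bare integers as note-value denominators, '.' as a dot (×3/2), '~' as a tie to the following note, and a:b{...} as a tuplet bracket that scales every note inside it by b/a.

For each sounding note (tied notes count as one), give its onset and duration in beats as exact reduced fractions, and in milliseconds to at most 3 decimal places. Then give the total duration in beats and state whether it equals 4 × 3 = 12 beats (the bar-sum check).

1) 0.0ms=0b +1022.727ms=3/2b
2) 1022.727ms=3/2b +1022.727ms=3/2b
3) 2045.455ms=3b +1022.727ms=3/2b
4) 3068.182ms=9/2b +1022.727ms=3/2b
5) 4090.909ms=6b +292.208ms=3/7b
6) 4383.117ms=45/7b +292.208ms=3/7b
7) 4675.325ms=48/7b +292.208ms=3/7b
8) 4967.532ms=51/7b +584.416ms=6/7b
9) 5551.948ms=57/7b +584.416ms=6/7b
10) 6136.364ms=9b +1022.727ms=3/2b
11) 7159.091ms=21/2b +511.364ms=3/4b
12) 7670.455ms=45/4b +511.364ms=3/4b
Σ=12b of 12 (88bpm 3/4) — PASS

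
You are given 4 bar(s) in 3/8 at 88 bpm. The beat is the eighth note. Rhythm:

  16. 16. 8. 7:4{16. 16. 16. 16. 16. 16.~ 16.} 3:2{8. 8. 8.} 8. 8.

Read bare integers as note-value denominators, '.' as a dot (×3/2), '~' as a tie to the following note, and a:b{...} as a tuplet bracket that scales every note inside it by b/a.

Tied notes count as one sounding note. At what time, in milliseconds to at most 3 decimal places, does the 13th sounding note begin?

note 13 onset = 9b = 6136.364ms

1. 0.0ms @ 0 + 511.364ms (3/4)
2. 511.364ms @ 3/4 + 511.364ms (3/4)
3. 1022.727ms @ 3/2 + 1022.727ms (3/2)
4. 2045.455ms @ 3 + 292.208ms (3/7)
5. 2337.662ms @ 24/7 + 292.208ms (3/7)
6. 2629.87ms @ 27/7 + 292.208ms (3/7)
7. 2922.078ms @ 30/7 + 292.208ms (3/7)
8. 3214.286ms @ 33/7 + 292.208ms (3/7)
9. 3506.494ms @ 36/7 + 584.416ms (6/7)
10. 4090.909ms @ 6 + 681.818ms (1)
11. 4772.727ms @ 7 + 681.818ms (1)
12. 5454.545ms @ 8 + 681.818ms (1)
13. 6136.364ms @ 9 + 1022.727ms (3/2)
14. 7159.091ms @ 21/2 + 1022.727ms (3/2)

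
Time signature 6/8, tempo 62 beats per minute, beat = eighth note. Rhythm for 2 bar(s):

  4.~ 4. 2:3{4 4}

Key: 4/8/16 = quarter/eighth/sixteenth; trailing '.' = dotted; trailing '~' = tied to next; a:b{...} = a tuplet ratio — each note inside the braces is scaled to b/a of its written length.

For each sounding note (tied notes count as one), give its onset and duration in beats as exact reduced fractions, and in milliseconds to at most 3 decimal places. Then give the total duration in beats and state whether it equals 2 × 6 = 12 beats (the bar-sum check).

1) 0.0ms=0b +5806.452ms=6b
2) 5806.452ms=6b +2903.226ms=3b
3) 8709.677ms=9b +2903.226ms=3b
Σ=12b of 12 (62bpm 6/8) — PASS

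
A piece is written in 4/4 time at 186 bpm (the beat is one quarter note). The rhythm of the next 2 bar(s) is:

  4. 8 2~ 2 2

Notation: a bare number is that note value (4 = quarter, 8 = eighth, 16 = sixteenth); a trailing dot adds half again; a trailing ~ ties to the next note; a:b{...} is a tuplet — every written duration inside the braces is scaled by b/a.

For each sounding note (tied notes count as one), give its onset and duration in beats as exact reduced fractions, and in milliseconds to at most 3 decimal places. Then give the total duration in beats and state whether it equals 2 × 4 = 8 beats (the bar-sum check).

1) 0.0ms=0b +483.871ms=3/2b
2) 483.871ms=3/2b +161.29ms=1/2b
3) 645.161ms=2b +1290.323ms=4b
4) 1935.484ms=6b +645.161ms=2b
Σ=8b of 8 (186bpm 4/4) — PASS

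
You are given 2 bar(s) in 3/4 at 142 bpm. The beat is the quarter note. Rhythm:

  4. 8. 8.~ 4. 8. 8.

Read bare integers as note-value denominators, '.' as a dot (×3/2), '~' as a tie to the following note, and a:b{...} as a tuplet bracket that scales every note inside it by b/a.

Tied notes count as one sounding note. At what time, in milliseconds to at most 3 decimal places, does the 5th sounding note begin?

1. 0.0ms @ 0 + 633.803ms (3/2)
2. 633.803ms @ 3/2 + 316.901ms (3/4)
3. 950.704ms @ 9/4 + 950.704ms (9/4)
4. 1901.408ms @ 9/2 + 316.901ms (3/4)
5. 2218.31ms @ 21/4 + 316.901ms (3/4)

note 5 onset = 21/4b = 2218.31ms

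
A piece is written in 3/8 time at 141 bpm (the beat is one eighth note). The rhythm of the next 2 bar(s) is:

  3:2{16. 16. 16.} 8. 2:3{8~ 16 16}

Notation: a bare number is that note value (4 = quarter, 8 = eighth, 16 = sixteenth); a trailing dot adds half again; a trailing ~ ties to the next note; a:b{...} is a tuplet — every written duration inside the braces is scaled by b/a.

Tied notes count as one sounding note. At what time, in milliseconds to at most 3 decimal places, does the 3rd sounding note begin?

1. 0.0ms @ 0 + 212.766ms (1/2)
2. 212.766ms @ 1/2 + 212.766ms (1/2)
3. 425.532ms @ 1 + 212.766ms (1/2)
4. 638.298ms @ 3/2 + 638.298ms (3/2)
5. 1276.596ms @ 3 + 957.447ms (9/4)
6. 2234.043ms @ 21/4 + 319.149ms (3/4)

note 3 onset = 1b = 425.532ms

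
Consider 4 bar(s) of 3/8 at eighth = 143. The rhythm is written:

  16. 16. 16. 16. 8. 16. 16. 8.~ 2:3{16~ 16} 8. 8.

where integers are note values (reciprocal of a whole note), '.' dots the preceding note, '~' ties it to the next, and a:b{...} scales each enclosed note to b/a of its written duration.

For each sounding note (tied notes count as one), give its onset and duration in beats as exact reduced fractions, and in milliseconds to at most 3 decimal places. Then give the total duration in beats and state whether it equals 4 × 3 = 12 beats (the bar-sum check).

1) 0.0ms=0b +314.685ms=3/4b
2) 314.685ms=3/4b +314.685ms=3/4b
3) 629.371ms=3/2b +314.685ms=3/4b
4) 944.056ms=9/4b +314.685ms=3/4b
5) 1258.741ms=3b +629.371ms=3/2b
6) 1888.112ms=9/2b +314.685ms=3/4b
7) 2202.797ms=21/4b +314.685ms=3/4b
8) 2517.483ms=6b +1258.741ms=3b
9) 3776.224ms=9b +629.371ms=3/2b
10) 4405.594ms=21/2b +629.371ms=3/2b
Σ=12b of 12 (143bpm 3/8) — PASS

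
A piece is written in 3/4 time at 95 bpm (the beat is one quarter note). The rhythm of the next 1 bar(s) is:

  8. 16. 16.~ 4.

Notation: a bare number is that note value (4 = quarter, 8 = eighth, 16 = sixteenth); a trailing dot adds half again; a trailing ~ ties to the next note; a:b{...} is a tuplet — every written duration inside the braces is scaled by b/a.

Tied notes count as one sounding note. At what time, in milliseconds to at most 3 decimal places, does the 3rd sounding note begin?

note 3 onset = 9/8b = 710.526ms

1. 0.0ms @ 0 + 473.684ms (3/4)
2. 473.684ms @ 3/4 + 236.842ms (3/8)
3. 710.526ms @ 9/8 + 1184.211ms (15/8)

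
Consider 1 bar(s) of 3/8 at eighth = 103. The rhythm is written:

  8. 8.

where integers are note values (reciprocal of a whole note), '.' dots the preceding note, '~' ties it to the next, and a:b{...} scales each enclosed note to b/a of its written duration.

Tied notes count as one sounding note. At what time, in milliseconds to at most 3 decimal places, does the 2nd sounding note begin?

1. 0.0ms @ 0 + 873.786ms (3/2)
2. 873.786ms @ 3/2 + 873.786ms (3/2)

note 2 onset = 3/2b = 873.786ms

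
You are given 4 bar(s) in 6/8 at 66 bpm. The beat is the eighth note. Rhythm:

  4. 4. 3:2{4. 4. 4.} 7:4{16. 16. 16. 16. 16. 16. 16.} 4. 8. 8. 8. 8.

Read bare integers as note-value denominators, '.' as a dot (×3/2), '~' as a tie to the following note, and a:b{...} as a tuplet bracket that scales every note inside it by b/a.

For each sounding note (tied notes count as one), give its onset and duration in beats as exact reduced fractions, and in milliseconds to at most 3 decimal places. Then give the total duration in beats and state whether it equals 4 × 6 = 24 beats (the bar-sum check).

1) 0.0ms=0b +2727.273ms=3b
2) 2727.273ms=3b +2727.273ms=3b
3) 5454.545ms=6b +1818.182ms=2b
4) 7272.727ms=8b +1818.182ms=2b
5) 9090.909ms=10b +1818.182ms=2b
6) 10909.091ms=12b +389.61ms=3/7b
7) 11298.701ms=87/7b +389.61ms=3/7b
8) 11688.312ms=90/7b +389.61ms=3/7b
9) 12077.922ms=93/7b +389.61ms=3/7b
10) 12467.532ms=96/7b +389.61ms=3/7b
11) 12857.143ms=99/7b +389.61ms=3/7b
12) 13246.753ms=102/7b +389.61ms=3/7b
13) 13636.364ms=15b +2727.273ms=3b
14) 16363.636ms=18b +1363.636ms=3/2b
15) 17727.273ms=39/2b +1363.636ms=3/2b
16) 19090.909ms=21b +1363.636ms=3/2b
17) 20454.545ms=45/2b +1363.636ms=3/2b
Σ=24b of 24 (66bpm 6/8) — PASS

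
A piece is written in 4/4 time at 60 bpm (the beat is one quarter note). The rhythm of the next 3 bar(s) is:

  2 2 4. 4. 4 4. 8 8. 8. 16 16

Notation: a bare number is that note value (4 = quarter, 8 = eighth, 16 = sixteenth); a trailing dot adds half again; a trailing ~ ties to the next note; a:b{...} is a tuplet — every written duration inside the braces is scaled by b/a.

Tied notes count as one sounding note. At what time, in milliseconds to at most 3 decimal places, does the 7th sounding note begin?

note 7 onset = 19/2b = 9500.0ms

1. 0.0ms @ 0 + 2000.0ms (2)
2. 2000.0ms @ 2 + 2000.0ms (2)
3. 4000.0ms @ 4 + 1500.0ms (3/2)
4. 5500.0ms @ 11/2 + 1500.0ms (3/2)
5. 7000.0ms @ 7 + 1000.0ms (1)
6. 8000.0ms @ 8 + 1500.0ms (3/2)
7. 9500.0ms @ 19/2 + 500.0ms (1/2)
8. 10000.0ms @ 10 + 750.0ms (3/4)
9. 10750.0ms @ 43/4 + 750.0ms (3/4)
10. 11500.0ms @ 23/2 + 250.0ms (1/4)
11. 11750.0ms @ 47/4 + 250.0ms (1/4)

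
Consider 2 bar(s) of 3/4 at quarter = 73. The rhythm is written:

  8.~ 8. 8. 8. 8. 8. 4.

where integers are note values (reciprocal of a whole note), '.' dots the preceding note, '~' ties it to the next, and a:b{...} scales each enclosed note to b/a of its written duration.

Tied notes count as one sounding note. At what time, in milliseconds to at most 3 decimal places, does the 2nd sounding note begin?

note 2 onset = 3/2b = 1232.877ms

1. 0.0ms @ 0 + 1232.877ms (3/2)
2. 1232.877ms @ 3/2 + 616.438ms (3/4)
3. 1849.315ms @ 9/4 + 616.438ms (3/4)
4. 2465.753ms @ 3 + 616.438ms (3/4)
5. 3082.192ms @ 15/4 + 616.438ms (3/4)
6. 3698.63ms @ 9/2 + 1232.877ms (3/2)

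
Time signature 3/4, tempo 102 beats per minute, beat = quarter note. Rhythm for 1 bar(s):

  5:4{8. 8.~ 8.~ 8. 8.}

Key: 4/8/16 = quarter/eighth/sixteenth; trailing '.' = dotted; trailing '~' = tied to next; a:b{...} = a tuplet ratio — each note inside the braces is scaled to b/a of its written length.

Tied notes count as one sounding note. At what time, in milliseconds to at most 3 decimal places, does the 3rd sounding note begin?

1. 0.0ms @ 0 + 352.941ms (3/5)
2. 352.941ms @ 3/5 + 1058.824ms (9/5)
3. 1411.765ms @ 12/5 + 352.941ms (3/5)

note 3 onset = 12/5b = 1411.765ms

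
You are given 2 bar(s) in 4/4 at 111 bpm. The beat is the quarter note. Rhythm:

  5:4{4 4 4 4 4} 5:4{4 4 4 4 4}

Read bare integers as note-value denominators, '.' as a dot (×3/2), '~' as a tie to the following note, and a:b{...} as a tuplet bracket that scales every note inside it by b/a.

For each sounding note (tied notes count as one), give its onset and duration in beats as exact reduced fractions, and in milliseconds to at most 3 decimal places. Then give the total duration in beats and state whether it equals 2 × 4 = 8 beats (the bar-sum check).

1) 0.0ms=0b +432.432ms=4/5b
2) 432.432ms=4/5b +432.432ms=4/5b
3) 864.865ms=8/5b +432.432ms=4/5b
4) 1297.297ms=12/5b +432.432ms=4/5b
5) 1729.73ms=16/5b +432.432ms=4/5b
6) 2162.162ms=4b +432.432ms=4/5b
7) 2594.595ms=24/5b +432.432ms=4/5b
8) 3027.027ms=28/5b +432.432ms=4/5b
9) 3459.459ms=32/5b +432.432ms=4/5b
10) 3891.892ms=36/5b +432.432ms=4/5b
Σ=8b of 8 (111bpm 4/4) — PASS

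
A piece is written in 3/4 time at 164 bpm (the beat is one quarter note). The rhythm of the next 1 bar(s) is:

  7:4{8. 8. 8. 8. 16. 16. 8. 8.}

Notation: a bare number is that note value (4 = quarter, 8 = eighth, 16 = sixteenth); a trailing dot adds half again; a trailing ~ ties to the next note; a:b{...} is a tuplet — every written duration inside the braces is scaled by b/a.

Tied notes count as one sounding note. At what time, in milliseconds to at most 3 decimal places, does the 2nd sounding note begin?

note 2 onset = 3/7b = 156.794ms

1. 0.0ms @ 0 + 156.794ms (3/7)
2. 156.794ms @ 3/7 + 156.794ms (3/7)
3. 313.589ms @ 6/7 + 156.794ms (3/7)
4. 470.383ms @ 9/7 + 156.794ms (3/7)
5. 627.178ms @ 12/7 + 78.397ms (3/14)
6. 705.575ms @ 27/14 + 78.397ms (3/14)
7. 783.972ms @ 15/7 + 156.794ms (3/7)
8. 940.767ms @ 18/7 + 156.794ms (3/7)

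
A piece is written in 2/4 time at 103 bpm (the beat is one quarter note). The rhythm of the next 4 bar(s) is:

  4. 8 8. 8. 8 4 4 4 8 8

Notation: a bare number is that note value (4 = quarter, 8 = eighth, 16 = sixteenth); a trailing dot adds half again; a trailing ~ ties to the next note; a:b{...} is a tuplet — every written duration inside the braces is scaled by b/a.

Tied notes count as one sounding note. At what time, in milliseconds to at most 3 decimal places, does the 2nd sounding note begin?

note 2 onset = 3/2b = 873.786ms

1. 0.0ms @ 0 + 873.786ms (3/2)
2. 873.786ms @ 3/2 + 291.262ms (1/2)
3. 1165.049ms @ 2 + 436.893ms (3/4)
4. 1601.942ms @ 11/4 + 436.893ms (3/4)
5. 2038.835ms @ 7/2 + 291.262ms (1/2)
6. 2330.097ms @ 4 + 582.524ms (1)
7. 2912.621ms @ 5 + 582.524ms (1)
8. 3495.146ms @ 6 + 582.524ms (1)
9. 4077.67ms @ 7 + 291.262ms (1/2)
10. 4368.932ms @ 15/2 + 291.262ms (1/2)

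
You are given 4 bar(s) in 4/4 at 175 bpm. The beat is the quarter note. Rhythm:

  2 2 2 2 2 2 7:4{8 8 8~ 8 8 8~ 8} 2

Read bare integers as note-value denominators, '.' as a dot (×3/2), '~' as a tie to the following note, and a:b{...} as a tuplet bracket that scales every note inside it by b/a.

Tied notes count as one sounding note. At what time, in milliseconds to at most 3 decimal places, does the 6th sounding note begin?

note 6 onset = 10b = 3428.571ms

1. 0.0ms @ 0 + 685.714ms (2)
2. 685.714ms @ 2 + 685.714ms (2)
3. 1371.429ms @ 4 + 685.714ms (2)
4. 2057.143ms @ 6 + 685.714ms (2)
5. 2742.857ms @ 8 + 685.714ms (2)
6. 3428.571ms @ 10 + 685.714ms (2)
7. 4114.286ms @ 12 + 97.959ms (2/7)
8. 4212.245ms @ 86/7 + 97.959ms (2/7)
9. 4310.204ms @ 88/7 + 195.918ms (4/7)
10. 4506.122ms @ 92/7 + 97.959ms (2/7)
11. 4604.082ms @ 94/7 + 195.918ms (4/7)
12. 4800.0ms @ 14 + 685.714ms (2)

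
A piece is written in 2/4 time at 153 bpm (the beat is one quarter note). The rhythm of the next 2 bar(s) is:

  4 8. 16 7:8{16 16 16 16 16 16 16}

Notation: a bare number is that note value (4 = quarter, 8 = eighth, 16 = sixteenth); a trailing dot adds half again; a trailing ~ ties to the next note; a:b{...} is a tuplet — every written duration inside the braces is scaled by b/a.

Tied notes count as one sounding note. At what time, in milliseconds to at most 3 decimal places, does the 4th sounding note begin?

note 4 onset = 2b = 784.314ms

1. 0.0ms @ 0 + 392.157ms (1)
2. 392.157ms @ 1 + 294.118ms (3/4)
3. 686.275ms @ 7/4 + 98.039ms (1/4)
4. 784.314ms @ 2 + 112.045ms (2/7)
5. 896.359ms @ 16/7 + 112.045ms (2/7)
6. 1008.403ms @ 18/7 + 112.045ms (2/7)
7. 1120.448ms @ 20/7 + 112.045ms (2/7)
8. 1232.493ms @ 22/7 + 112.045ms (2/7)
9. 1344.538ms @ 24/7 + 112.045ms (2/7)
10. 1456.583ms @ 26/7 + 112.045ms (2/7)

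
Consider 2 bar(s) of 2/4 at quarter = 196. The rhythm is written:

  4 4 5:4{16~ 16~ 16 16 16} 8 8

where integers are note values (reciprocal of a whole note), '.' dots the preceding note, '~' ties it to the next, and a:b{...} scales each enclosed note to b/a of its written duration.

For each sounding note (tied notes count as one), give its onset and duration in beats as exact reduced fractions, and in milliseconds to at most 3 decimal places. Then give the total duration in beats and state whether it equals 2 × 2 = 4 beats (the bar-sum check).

1) 0.0ms=0b +306.122ms=1b
2) 306.122ms=1b +306.122ms=1b
3) 612.245ms=2b +183.673ms=3/5b
4) 795.918ms=13/5b +61.224ms=1/5b
5) 857.143ms=14/5b +61.224ms=1/5b
6) 918.367ms=3b +153.061ms=1/2b
7) 1071.429ms=7/2b +153.061ms=1/2b
Σ=4b of 4 (196bpm 2/4) — PASS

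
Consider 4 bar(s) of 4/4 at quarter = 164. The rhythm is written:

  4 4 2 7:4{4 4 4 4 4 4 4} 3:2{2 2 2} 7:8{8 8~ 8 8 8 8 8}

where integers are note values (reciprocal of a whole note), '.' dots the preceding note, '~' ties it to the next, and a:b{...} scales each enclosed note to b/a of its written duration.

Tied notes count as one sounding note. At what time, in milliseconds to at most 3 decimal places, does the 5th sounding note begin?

note 5 onset = 32/7b = 1672.474ms

1. 0.0ms @ 0 + 365.854ms (1)
2. 365.854ms @ 1 + 365.854ms (1)
3. 731.707ms @ 2 + 731.707ms (2)
4. 1463.415ms @ 4 + 209.059ms (4/7)
5. 1672.474ms @ 32/7 + 209.059ms (4/7)
6. 1881.533ms @ 36/7 + 209.059ms (4/7)
7. 2090.592ms @ 40/7 + 209.059ms (4/7)
8. 2299.652ms @ 44/7 + 209.059ms (4/7)
9. 2508.711ms @ 48/7 + 209.059ms (4/7)
10. 2717.77ms @ 52/7 + 209.059ms (4/7)
11. 2926.829ms @ 8 + 487.805ms (4/3)
12. 3414.634ms @ 28/3 + 487.805ms (4/3)
13. 3902.439ms @ 32/3 + 487.805ms (4/3)
14. 4390.244ms @ 12 + 209.059ms (4/7)
15. 4599.303ms @ 88/7 + 418.118ms (8/7)
16. 5017.422ms @ 96/7 + 209.059ms (4/7)
17. 5226.481ms @ 100/7 + 209.059ms (4/7)
18. 5435.54ms @ 104/7 + 209.059ms (4/7)
19. 5644.599ms @ 108/7 + 209.059ms (4/7)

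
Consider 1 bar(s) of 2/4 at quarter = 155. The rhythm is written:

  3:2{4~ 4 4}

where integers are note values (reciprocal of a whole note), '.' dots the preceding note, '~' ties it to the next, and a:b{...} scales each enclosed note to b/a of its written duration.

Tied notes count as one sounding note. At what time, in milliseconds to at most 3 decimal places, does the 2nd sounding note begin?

1. 0.0ms @ 0 + 516.129ms (4/3)
2. 516.129ms @ 4/3 + 258.065ms (2/3)

note 2 onset = 4/3b = 516.129ms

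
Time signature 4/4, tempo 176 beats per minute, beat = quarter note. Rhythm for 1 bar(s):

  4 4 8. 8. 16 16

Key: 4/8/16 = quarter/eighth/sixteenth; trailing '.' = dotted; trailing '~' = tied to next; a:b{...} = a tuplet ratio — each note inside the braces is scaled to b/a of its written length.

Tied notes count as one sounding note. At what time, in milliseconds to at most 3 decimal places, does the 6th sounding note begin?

1. 0.0ms @ 0 + 340.909ms (1)
2. 340.909ms @ 1 + 340.909ms (1)
3. 681.818ms @ 2 + 255.682ms (3/4)
4. 937.5ms @ 11/4 + 255.682ms (3/4)
5. 1193.182ms @ 7/2 + 85.227ms (1/4)
6. 1278.409ms @ 15/4 + 85.227ms (1/4)

note 6 onset = 15/4b = 1278.409ms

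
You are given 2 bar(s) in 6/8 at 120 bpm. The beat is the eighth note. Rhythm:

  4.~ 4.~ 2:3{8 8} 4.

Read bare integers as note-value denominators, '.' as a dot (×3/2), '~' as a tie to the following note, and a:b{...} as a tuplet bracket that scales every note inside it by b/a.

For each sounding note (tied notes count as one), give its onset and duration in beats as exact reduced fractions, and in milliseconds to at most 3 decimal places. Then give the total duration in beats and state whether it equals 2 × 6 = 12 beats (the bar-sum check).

1) 0.0ms=0b +3750.0ms=15/2b
2) 3750.0ms=15/2b +750.0ms=3/2b
3) 4500.0ms=9b +1500.0ms=3b
Σ=12b of 12 (120bpm 6/8) — PASS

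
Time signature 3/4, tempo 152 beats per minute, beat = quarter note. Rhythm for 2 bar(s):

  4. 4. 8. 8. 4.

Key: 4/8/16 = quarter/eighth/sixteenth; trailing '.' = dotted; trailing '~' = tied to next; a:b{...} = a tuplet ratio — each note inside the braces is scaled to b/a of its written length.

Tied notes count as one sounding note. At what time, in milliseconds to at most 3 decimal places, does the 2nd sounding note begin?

1. 0.0ms @ 0 + 592.105ms (3/2)
2. 592.105ms @ 3/2 + 592.105ms (3/2)
3. 1184.211ms @ 3 + 296.053ms (3/4)
4. 1480.263ms @ 15/4 + 296.053ms (3/4)
5. 1776.316ms @ 9/2 + 592.105ms (3/2)

note 2 onset = 3/2b = 592.105ms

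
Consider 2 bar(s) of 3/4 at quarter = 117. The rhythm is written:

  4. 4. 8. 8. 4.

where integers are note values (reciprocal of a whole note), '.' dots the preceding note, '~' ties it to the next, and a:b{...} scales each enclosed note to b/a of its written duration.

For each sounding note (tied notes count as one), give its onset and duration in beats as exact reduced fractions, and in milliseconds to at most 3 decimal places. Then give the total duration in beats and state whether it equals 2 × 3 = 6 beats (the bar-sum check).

1) 0.0ms=0b +769.231ms=3/2b
2) 769.231ms=3/2b +769.231ms=3/2b
3) 1538.462ms=3b +384.615ms=3/4b
4) 1923.077ms=15/4b +384.615ms=3/4b
5) 2307.692ms=9/2b +769.231ms=3/2b
Σ=6b of 6 (117bpm 3/4) — PASS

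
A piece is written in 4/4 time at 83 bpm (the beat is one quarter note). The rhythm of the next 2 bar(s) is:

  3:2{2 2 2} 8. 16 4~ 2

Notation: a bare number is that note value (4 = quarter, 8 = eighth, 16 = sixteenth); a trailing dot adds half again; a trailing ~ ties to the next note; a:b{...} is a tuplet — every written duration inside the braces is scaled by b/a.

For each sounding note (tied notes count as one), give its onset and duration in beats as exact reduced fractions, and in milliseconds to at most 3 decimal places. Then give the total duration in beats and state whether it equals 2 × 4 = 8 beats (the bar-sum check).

1) 0.0ms=0b +963.855ms=4/3b
2) 963.855ms=4/3b +963.855ms=4/3b
3) 1927.711ms=8/3b +963.855ms=4/3b
4) 2891.566ms=4b +542.169ms=3/4b
5) 3433.735ms=19/4b +180.723ms=1/4b
6) 3614.458ms=5b +2168.675ms=3b
Σ=8b of 8 (83bpm 4/4) — PASS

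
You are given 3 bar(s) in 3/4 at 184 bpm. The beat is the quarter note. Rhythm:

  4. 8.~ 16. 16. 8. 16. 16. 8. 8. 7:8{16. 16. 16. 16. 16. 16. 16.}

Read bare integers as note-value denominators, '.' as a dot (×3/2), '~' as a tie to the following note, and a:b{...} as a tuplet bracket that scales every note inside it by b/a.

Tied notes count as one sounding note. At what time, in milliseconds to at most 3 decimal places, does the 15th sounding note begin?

note 15 onset = 60/7b = 2795.031ms

1. 0.0ms @ 0 + 489.13ms (3/2)
2. 489.13ms @ 3/2 + 366.848ms (9/8)
3. 855.978ms @ 21/8 + 122.283ms (3/8)
4. 978.261ms @ 3 + 244.565ms (3/4)
5. 1222.826ms @ 15/4 + 122.283ms (3/8)
6. 1345.109ms @ 33/8 + 122.283ms (3/8)
7. 1467.391ms @ 9/2 + 244.565ms (3/4)
8. 1711.957ms @ 21/4 + 244.565ms (3/4)
9. 1956.522ms @ 6 + 139.752ms (3/7)
10. 2096.273ms @ 45/7 + 139.752ms (3/7)
11. 2236.025ms @ 48/7 + 139.752ms (3/7)
12. 2375.776ms @ 51/7 + 139.752ms (3/7)
13. 2515.528ms @ 54/7 + 139.752ms (3/7)
14. 2655.28ms @ 57/7 + 139.752ms (3/7)
15. 2795.031ms @ 60/7 + 139.752ms (3/7)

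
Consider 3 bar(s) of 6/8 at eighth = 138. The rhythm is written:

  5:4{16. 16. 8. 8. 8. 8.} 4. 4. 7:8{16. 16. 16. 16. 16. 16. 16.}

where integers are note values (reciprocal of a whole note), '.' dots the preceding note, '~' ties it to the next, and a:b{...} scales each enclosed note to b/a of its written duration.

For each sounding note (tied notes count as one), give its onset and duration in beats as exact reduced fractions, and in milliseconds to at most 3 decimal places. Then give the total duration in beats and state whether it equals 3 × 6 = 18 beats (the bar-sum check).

1) 0.0ms=0b +260.87ms=3/5b
2) 260.87ms=3/5b +260.87ms=3/5b
3) 521.739ms=6/5b +521.739ms=6/5b
4) 1043.478ms=12/5b +521.739ms=6/5b
5) 1565.217ms=18/5b +521.739ms=6/5b
6) 2086.957ms=24/5b +521.739ms=6/5b
7) 2608.696ms=6b +1304.348ms=3b
8) 3913.043ms=9b +1304.348ms=3b
9) 5217.391ms=12b +372.671ms=6/7b
10) 5590.062ms=90/7b +372.671ms=6/7b
11) 5962.733ms=96/7b +372.671ms=6/7b
12) 6335.404ms=102/7b +372.671ms=6/7b
13) 6708.075ms=108/7b +372.671ms=6/7b
14) 7080.745ms=114/7b +372.671ms=6/7b
15) 7453.416ms=120/7b +372.671ms=6/7b
Σ=18b of 18 (138bpm 6/8) — PASS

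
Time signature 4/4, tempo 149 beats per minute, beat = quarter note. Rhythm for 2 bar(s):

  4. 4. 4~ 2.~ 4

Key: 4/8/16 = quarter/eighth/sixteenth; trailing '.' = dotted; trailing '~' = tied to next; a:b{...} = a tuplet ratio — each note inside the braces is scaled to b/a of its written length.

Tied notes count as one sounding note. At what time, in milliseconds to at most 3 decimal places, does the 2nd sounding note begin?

1. 0.0ms @ 0 + 604.027ms (3/2)
2. 604.027ms @ 3/2 + 604.027ms (3/2)
3. 1208.054ms @ 3 + 2013.423ms (5)

note 2 onset = 3/2b = 604.027ms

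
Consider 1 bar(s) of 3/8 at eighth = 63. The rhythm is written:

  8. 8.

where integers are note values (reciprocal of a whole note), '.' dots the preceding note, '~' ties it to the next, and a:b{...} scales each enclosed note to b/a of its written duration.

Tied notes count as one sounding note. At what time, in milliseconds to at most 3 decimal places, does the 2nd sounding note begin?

1. 0.0ms @ 0 + 1428.571ms (3/2)
2. 1428.571ms @ 3/2 + 1428.571ms (3/2)

note 2 onset = 3/2b = 1428.571ms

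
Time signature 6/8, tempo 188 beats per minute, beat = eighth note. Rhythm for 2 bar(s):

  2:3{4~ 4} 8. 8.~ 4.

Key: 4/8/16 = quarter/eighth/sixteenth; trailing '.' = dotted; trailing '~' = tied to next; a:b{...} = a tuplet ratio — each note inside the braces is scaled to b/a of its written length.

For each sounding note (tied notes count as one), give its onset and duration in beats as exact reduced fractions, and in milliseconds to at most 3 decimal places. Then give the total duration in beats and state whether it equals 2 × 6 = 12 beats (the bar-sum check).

1) 0.0ms=0b +1914.894ms=6b
2) 1914.894ms=6b +478.723ms=3/2b
3) 2393.617ms=15/2b +1436.17ms=9/2b
Σ=12b of 12 (188bpm 6/8) — PASS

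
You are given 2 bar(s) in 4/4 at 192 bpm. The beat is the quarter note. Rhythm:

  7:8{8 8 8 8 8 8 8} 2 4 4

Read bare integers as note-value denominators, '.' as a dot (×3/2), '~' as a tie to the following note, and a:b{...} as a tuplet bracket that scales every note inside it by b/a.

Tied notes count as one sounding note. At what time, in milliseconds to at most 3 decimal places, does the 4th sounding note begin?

1. 0.0ms @ 0 + 178.571ms (4/7)
2. 178.571ms @ 4/7 + 178.571ms (4/7)
3. 357.143ms @ 8/7 + 178.571ms (4/7)
4. 535.714ms @ 12/7 + 178.571ms (4/7)
5. 714.286ms @ 16/7 + 178.571ms (4/7)
6. 892.857ms @ 20/7 + 178.571ms (4/7)
7. 1071.429ms @ 24/7 + 178.571ms (4/7)
8. 1250.0ms @ 4 + 625.0ms (2)
9. 1875.0ms @ 6 + 312.5ms (1)
10. 2187.5ms @ 7 + 312.5ms (1)

note 4 onset = 12/7b = 535.714ms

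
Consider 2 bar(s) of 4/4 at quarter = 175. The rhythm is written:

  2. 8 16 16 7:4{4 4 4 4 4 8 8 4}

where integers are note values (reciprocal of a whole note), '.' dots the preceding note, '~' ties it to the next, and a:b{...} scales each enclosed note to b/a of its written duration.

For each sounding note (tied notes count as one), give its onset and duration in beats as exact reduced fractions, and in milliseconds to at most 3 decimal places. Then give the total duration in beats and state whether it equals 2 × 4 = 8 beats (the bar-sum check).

1) 0.0ms=0b +1028.571ms=3b
2) 1028.571ms=3b +171.429ms=1/2b
3) 1200.0ms=7/2b +85.714ms=1/4b
4) 1285.714ms=15/4b +85.714ms=1/4b
5) 1371.429ms=4b +195.918ms=4/7b
6) 1567.347ms=32/7b +195.918ms=4/7b
7) 1763.265ms=36/7b +195.918ms=4/7b
8) 1959.184ms=40/7b +195.918ms=4/7b
9) 2155.102ms=44/7b +195.918ms=4/7b
10) 2351.02ms=48/7b +97.959ms=2/7b
11) 2448.98ms=50/7b +97.959ms=2/7b
12) 2546.939ms=52/7b +195.918ms=4/7b
Σ=8b of 8 (175bpm 4/4) — PASS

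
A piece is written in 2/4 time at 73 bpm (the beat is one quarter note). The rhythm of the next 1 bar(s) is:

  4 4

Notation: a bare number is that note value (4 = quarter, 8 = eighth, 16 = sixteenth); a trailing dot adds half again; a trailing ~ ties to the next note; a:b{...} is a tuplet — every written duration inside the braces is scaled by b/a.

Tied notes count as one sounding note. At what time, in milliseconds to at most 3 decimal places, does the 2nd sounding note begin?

1. 0.0ms @ 0 + 821.918ms (1)
2. 821.918ms @ 1 + 821.918ms (1)

note 2 onset = 1b = 821.918ms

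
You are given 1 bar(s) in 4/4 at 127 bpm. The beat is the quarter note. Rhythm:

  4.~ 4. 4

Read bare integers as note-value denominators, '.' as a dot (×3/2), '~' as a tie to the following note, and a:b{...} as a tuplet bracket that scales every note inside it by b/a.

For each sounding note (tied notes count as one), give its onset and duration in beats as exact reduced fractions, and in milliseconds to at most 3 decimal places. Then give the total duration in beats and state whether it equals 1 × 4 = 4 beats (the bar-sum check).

1) 0.0ms=0b +1417.323ms=3b
2) 1417.323ms=3b +472.441ms=1b
Σ=4b of 4 (127bpm 4/4) — PASS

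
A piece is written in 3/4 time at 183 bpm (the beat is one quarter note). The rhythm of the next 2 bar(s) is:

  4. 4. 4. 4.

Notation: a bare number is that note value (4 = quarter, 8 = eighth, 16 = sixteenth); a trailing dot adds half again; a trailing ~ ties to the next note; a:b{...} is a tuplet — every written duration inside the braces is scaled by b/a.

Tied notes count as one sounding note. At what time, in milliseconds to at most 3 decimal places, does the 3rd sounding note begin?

note 3 onset = 3b = 983.607ms

1. 0.0ms @ 0 + 491.803ms (3/2)
2. 491.803ms @ 3/2 + 491.803ms (3/2)
3. 983.607ms @ 3 + 491.803ms (3/2)
4. 1475.41ms @ 9/2 + 491.803ms (3/2)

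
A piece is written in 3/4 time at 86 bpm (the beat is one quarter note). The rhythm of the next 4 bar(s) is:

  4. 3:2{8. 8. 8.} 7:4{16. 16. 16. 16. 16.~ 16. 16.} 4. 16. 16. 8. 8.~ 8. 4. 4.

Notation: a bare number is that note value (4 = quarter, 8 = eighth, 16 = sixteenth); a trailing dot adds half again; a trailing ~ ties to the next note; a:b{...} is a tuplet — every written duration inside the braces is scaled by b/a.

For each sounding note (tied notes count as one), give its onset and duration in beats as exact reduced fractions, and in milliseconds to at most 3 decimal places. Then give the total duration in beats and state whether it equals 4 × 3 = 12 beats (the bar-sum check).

1) 0.0ms=0b +1046.512ms=3/2b
2) 1046.512ms=3/2b +348.837ms=1/2b
3) 1395.349ms=2b +348.837ms=1/2b
4) 1744.186ms=5/2b +348.837ms=1/2b
5) 2093.023ms=3b +149.502ms=3/14b
6) 2242.525ms=45/14b +149.502ms=3/14b
7) 2392.027ms=24/7b +149.502ms=3/14b
8) 2541.528ms=51/14b +149.502ms=3/14b
9) 2691.03ms=27/7b +299.003ms=3/7b
10) 2990.033ms=30/7b +149.502ms=3/14b
11) 3139.535ms=9/2b +1046.512ms=3/2b
12) 4186.047ms=6b +261.628ms=3/8b
13) 4447.674ms=51/8b +261.628ms=3/8b
14) 4709.302ms=27/4b +523.256ms=3/4b
15) 5232.558ms=15/2b +1046.512ms=3/2b
16) 6279.07ms=9b +1046.512ms=3/2b
17) 7325.581ms=21/2b +1046.512ms=3/2b
Σ=12b of 12 (86bpm 3/4) — PASS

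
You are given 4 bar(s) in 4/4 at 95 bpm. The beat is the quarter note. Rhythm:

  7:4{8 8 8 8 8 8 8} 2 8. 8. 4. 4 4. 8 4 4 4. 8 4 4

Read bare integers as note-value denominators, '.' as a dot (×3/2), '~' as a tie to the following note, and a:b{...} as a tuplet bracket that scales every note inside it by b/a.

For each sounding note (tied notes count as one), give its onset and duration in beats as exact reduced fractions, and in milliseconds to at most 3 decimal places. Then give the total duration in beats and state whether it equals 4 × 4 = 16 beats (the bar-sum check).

1) 0.0ms=0b +180.451ms=2/7b
2) 180.451ms=2/7b +180.451ms=2/7b
3) 360.902ms=4/7b +180.451ms=2/7b
4) 541.353ms=6/7b +180.451ms=2/7b
5) 721.805ms=8/7b +180.451ms=2/7b
6) 902.256ms=10/7b +180.451ms=2/7b
7) 1082.707ms=12/7b +180.451ms=2/7b
8) 1263.158ms=2b +1263.158ms=2b
9) 2526.316ms=4b +473.684ms=3/4b
10) 3000.0ms=19/4b +473.684ms=3/4b
11) 3473.684ms=11/2b +947.368ms=3/2b
12) 4421.053ms=7b +631.579ms=1b
13) 5052.632ms=8b +947.368ms=3/2b
14) 6000.0ms=19/2b +315.789ms=1/2b
15) 6315.789ms=10b +631.579ms=1b
16) 6947.368ms=11b +631.579ms=1b
17) 7578.947ms=12b +947.368ms=3/2b
18) 8526.316ms=27/2b +315.789ms=1/2b
19) 8842.105ms=14b +631.579ms=1b
20) 9473.684ms=15b +631.579ms=1b
Σ=16b of 16 (95bpm 4/4) — PASS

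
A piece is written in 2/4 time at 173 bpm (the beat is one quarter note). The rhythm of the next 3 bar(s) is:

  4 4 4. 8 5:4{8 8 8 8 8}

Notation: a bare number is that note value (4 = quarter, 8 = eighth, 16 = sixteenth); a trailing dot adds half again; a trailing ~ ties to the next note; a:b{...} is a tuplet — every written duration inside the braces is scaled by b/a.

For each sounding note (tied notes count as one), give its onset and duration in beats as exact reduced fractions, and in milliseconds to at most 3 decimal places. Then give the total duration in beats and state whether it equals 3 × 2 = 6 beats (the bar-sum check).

1) 0.0ms=0b +346.821ms=1b
2) 346.821ms=1b +346.821ms=1b
3) 693.642ms=2b +520.231ms=3/2b
4) 1213.873ms=7/2b +173.41ms=1/2b
5) 1387.283ms=4b +138.728ms=2/5b
6) 1526.012ms=22/5b +138.728ms=2/5b
7) 1664.74ms=24/5b +138.728ms=2/5b
8) 1803.468ms=26/5b +138.728ms=2/5b
9) 1942.197ms=28/5b +138.728ms=2/5b
Σ=6b of 6 (173bpm 2/4) — PASS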